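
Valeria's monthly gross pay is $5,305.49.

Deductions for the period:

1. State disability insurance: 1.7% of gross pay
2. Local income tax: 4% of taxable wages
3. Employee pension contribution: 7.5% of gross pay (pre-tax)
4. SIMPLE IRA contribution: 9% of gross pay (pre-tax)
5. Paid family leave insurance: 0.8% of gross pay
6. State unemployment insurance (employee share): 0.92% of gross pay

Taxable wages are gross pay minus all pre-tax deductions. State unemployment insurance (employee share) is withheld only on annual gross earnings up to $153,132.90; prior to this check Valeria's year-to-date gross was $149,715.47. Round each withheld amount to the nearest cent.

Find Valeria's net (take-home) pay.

$4,088.82

Employee pension contribution: $5,305.49 × 0.075 = $397.91
SIMPLE IRA contribution: $5,305.49 × 0.09 = $477.49
Pre-tax total = $397.91 + $477.49 = $875.40
Taxable wages = $5,305.49 − $875.40 = $4,430.09
Local income tax: $4,430.09 × 0.04 = $177.20
State unemployment insurance (employee share): only $153,132.90 − $149,715.47 = $3,417.43 of this check is subject → $3,417.43 × 0.0092 = $31.44
Paid family leave insurance: $5,305.49 × 0.008 = $42.44
State disability insurance: $5,305.49 × 0.017 = $90.19
Total deductions = $397.91 + $477.49 + $177.20 + $31.44 + $42.44 + $90.19 = $1,216.67
Net pay = $5,305.49 − $1,216.67 = $4,088.82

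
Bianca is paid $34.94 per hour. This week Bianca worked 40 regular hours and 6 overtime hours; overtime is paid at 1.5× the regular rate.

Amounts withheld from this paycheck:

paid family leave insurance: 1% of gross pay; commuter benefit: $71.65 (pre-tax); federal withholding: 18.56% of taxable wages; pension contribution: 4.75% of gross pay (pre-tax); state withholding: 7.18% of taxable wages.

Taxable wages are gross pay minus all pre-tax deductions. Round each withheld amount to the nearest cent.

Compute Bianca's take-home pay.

Regular pay: 40 × $34.94 = $1,397.60
Overtime pay: 6 × $34.94 × 1.5 = $314.46
Gross pay = $1,397.60 + $314.46 = $1,712.06
Pension contribution: $1,712.06 × 0.0475 = $81.32
Commuter benefit: $71.65
Pre-tax total = $81.32 + $71.65 = $152.97
Taxable wages = $1,712.06 − $152.97 = $1,559.09
Federal withholding: $1,559.09 × 0.1856 = $289.37
State withholding: $1,559.09 × 0.0718 = $111.94
Paid family leave insurance: $1,712.06 × 0.01 = $17.12
Total deductions = $81.32 + $71.65 + $289.37 + $111.94 + $17.12 = $571.40
Net pay = $1,712.06 − $571.40 = $1,140.66

$1,140.66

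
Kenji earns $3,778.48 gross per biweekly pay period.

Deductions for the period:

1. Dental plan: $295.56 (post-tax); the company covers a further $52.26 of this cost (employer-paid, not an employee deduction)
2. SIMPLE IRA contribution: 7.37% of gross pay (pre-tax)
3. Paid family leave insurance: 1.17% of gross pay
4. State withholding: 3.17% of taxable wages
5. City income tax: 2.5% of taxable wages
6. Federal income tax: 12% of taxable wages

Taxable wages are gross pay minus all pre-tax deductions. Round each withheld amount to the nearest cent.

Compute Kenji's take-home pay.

SIMPLE IRA contribution: $3,778.48 × 0.0737 = $278.47
Taxable wages = $3,778.48 − $278.47 = $3,500.01
Federal income tax: $3,500.01 × 0.12 = $420.00
State withholding: $3,500.01 × 0.0317 = $110.95
City income tax: $3,500.01 × 0.025 = $87.50
Paid family leave insurance: $3,778.48 × 0.0117 = $44.21
Dental plan: $295.56
(Employer's $52.26 toward dental plan is not withheld from the employee.)
Total deductions = $278.47 + $420.00 + $110.95 + $87.50 + $44.21 + $295.56 = $1,236.69
Net pay = $3,778.48 − $1,236.69 = $2,541.79

$2,541.79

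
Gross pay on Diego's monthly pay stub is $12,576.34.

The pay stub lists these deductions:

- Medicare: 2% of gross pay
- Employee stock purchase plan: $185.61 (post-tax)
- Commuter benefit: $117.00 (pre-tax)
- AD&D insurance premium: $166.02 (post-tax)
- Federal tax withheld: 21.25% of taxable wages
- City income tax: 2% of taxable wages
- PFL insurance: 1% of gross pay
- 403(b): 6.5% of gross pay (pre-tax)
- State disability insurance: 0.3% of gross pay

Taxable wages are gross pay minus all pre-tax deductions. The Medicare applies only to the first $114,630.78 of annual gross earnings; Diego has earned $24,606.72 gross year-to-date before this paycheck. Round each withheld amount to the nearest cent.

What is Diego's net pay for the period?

Commuter benefit: $117.00
403(b): $12,576.34 × 0.065 = $817.46
Pre-tax total = $117.00 + $817.46 = $934.46
Taxable wages = $12,576.34 − $934.46 = $11,641.88
Federal tax withheld: $11,641.88 × 0.2125 = $2,473.90
City income tax: $11,641.88 × 0.02 = $232.84
Medicare: cap not yet reached, full $12,576.34 is subject → $12,576.34 × 0.02 = $251.53
State disability insurance: $12,576.34 × 0.003 = $37.73
PFL insurance: $12,576.34 × 0.01 = $125.76
Employee stock purchase plan: $185.61
AD&D insurance premium: $166.02
Total deductions = $117.00 + $817.46 + $2,473.90 + $232.84 + $251.53 + $37.73 + $125.76 + $185.61 + $166.02 = $4,407.85
Net pay = $12,576.34 − $4,407.85 = $8,168.49

$8,168.49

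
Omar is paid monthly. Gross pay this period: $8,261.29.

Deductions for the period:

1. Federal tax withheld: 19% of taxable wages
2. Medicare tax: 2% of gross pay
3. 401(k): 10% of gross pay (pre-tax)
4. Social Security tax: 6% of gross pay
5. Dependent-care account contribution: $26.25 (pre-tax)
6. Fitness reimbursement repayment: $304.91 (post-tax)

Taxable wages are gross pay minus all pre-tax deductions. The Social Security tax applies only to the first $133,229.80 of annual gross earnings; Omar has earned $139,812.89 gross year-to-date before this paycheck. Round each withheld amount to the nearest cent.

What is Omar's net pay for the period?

401(k): $8,261.29 × 0.1 = $826.13
Dependent-care account contribution: $26.25
Pre-tax total = $826.13 + $26.25 = $852.38
Taxable wages = $8,261.29 − $852.38 = $7,408.91
Federal tax withheld: $7,408.91 × 0.19 = $1,407.69
Medicare tax: $8,261.29 × 0.02 = $165.23
Social Security tax: annual cap $133,229.80 already reached (YTD $139,812.89), so $0.00
Fitness reimbursement repayment: $304.91
Total deductions = $826.13 + $26.25 + $1,407.69 + $165.23 + $0.00 + $304.91 = $2,730.21
Net pay = $8,261.29 − $2,730.21 = $5,531.08

$5,531.08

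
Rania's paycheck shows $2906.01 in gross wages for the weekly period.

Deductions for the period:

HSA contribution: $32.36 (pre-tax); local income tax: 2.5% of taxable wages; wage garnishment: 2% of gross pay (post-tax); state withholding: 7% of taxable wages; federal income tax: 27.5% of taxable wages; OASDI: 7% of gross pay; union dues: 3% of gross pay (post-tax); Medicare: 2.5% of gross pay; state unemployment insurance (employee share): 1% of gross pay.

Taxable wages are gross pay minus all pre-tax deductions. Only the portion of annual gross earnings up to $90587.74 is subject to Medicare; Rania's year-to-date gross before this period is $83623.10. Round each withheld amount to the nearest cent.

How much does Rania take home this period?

HSA contribution: $32.36
Taxable wages = $2906.01 − $32.36 = $2873.65
State withholding: $2873.65 × 0.07 = $201.16
Local income tax: $2873.65 × 0.025 = $71.84
Federal income tax: $2873.65 × 0.275 = $790.25
Medicare: cap not yet reached, full $2906.01 is subject → $2906.01 × 0.025 = $72.65
OASDI: $2906.01 × 0.07 = $203.42
State unemployment insurance (employee share): $2906.01 × 0.01 = $29.06
Wage garnishment: $2906.01 × 0.02 = $58.12
Union dues: $2906.01 × 0.03 = $87.18
Total deductions = $32.36 + $201.16 + $71.84 + $790.25 + $72.65 + $203.42 + $29.06 + $58.12 + $87.18 = $1546.04
Net pay = $2906.01 − $1546.04 = $1359.97

$1359.97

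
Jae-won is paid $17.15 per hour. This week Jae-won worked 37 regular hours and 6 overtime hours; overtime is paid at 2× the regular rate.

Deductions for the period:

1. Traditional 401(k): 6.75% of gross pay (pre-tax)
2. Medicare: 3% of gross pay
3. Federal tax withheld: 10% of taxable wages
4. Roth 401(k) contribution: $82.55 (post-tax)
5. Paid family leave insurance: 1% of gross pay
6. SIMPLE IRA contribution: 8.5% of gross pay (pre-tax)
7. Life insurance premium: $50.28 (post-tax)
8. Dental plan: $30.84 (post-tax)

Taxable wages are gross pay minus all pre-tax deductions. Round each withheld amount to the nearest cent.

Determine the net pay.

Regular pay: 37 × $17.15 = $634.55
Overtime pay: 6 × $17.15 × 2 = $205.80
Gross pay = $634.55 + $205.80 = $840.35
Traditional 401(k): $840.35 × 0.0675 = $56.72
SIMPLE IRA contribution: $840.35 × 0.085 = $71.43
Pre-tax total = $56.72 + $71.43 = $128.15
Taxable wages = $840.35 − $128.15 = $712.20
Federal tax withheld: $712.20 × 0.1 = $71.22
Paid family leave insurance: $840.35 × 0.01 = $8.40
Medicare: $840.35 × 0.03 = $25.21
Roth 401(k) contribution: $82.55
Dental plan: $30.84
Life insurance premium: $50.28
Total deductions = $56.72 + $71.43 + $71.22 + $8.40 + $25.21 + $82.55 + $30.84 + $50.28 = $396.65
Net pay = $840.35 − $396.65 = $443.70

$443.70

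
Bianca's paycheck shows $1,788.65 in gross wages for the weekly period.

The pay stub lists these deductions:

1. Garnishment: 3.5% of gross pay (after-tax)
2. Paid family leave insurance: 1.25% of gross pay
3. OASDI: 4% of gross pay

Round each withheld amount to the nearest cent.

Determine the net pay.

OASDI: $1,788.65 × 0.04 = $71.55
Paid family leave insurance: $1,788.65 × 0.0125 = $22.36
Garnishment: $1,788.65 × 0.035 = $62.60
Total deductions = $71.55 + $22.36 + $62.60 = $156.51
Net pay = $1,788.65 − $156.51 = $1,632.14

$1,632.14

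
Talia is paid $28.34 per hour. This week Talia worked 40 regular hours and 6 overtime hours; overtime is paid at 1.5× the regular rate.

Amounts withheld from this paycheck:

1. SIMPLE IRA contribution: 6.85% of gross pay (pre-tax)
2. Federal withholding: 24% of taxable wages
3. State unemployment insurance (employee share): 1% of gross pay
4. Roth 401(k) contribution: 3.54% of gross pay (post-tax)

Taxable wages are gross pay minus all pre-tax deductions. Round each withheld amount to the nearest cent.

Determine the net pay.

$920.04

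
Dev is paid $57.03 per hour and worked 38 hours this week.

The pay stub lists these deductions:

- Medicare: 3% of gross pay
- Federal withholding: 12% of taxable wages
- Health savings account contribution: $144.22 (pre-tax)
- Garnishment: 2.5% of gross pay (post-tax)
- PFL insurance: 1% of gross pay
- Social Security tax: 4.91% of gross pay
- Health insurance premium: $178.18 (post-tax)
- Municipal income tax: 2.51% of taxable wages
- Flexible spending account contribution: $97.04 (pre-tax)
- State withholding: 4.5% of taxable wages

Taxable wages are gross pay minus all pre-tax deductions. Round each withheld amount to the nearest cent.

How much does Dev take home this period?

$1134.32

Gross pay: 38 × $57.03 = $2167.14
Flexible spending account contribution: $97.04
Health savings account contribution: $144.22
Pre-tax total = $97.04 + $144.22 = $241.26
Taxable wages = $2167.14 − $241.26 = $1925.88
Federal withholding: $1925.88 × 0.12 = $231.11
Municipal income tax: $1925.88 × 0.0251 = $48.34
State withholding: $1925.88 × 0.045 = $86.66
Medicare: $2167.14 × 0.03 = $65.01
Social Security tax: $2167.14 × 0.0491 = $106.41
PFL insurance: $2167.14 × 0.01 = $21.67
Health insurance premium: $178.18
Garnishment: $2167.14 × 0.025 = $54.18
Total deductions = $97.04 + $144.22 + $231.11 + $48.34 + $86.66 + $65.01 + $106.41 + $21.67 + $178.18 + $54.18 = $1032.82
Net pay = $2167.14 − $1032.82 = $1134.32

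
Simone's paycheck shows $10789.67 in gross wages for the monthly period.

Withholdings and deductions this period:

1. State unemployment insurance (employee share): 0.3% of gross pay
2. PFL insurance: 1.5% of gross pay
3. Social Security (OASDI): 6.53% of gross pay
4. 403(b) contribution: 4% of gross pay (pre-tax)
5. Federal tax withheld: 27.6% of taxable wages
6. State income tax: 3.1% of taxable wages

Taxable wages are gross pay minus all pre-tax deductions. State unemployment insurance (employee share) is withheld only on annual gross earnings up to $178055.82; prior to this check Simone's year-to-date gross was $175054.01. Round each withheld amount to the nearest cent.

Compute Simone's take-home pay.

403(b) contribution: $10789.67 × 0.04 = $431.59
Taxable wages = $10789.67 − $431.59 = $10358.08
State income tax: $10358.08 × 0.031 = $321.10
Federal tax withheld: $10358.08 × 0.276 = $2858.83
Social Security (OASDI): $10789.67 × 0.0653 = $704.57
PFL insurance: $10789.67 × 0.015 = $161.85
State unemployment insurance (employee share): only $178055.82 − $175054.01 = $3001.81 of this check is subject → $3001.81 × 0.003 = $9.01
Total deductions = $431.59 + $321.10 + $2858.83 + $704.57 + $161.85 + $9.01 = $4486.95
Net pay = $10789.67 − $4486.95 = $6302.72

$6302.72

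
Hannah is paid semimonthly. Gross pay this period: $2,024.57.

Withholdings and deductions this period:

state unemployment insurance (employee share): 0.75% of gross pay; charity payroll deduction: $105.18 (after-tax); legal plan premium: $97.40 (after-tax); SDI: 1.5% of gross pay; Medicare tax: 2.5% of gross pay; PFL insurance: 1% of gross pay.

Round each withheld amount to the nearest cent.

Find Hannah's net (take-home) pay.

State unemployment insurance (employee share): $2,024.57 × 0.0075 = $15.18
SDI: $2,024.57 × 0.015 = $30.37
Medicare tax: $2,024.57 × 0.025 = $50.61
PFL insurance: $2,024.57 × 0.01 = $20.25
Legal plan premium: $97.40
Charity payroll deduction: $105.18
Total deductions = $15.18 + $30.37 + $50.61 + $20.25 + $97.40 + $105.18 = $318.99
Net pay = $2,024.57 − $318.99 = $1,705.58

$1,705.58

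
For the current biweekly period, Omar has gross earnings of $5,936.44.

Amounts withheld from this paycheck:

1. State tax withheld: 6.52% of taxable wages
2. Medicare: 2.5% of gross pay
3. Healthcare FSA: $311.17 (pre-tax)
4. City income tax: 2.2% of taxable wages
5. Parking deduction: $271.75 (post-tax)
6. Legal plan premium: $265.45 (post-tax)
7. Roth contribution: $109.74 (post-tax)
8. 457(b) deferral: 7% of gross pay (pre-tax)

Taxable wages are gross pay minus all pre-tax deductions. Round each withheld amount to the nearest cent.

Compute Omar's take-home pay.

457(b) deferral: $5,936.44 × 0.07 = $415.55
Healthcare FSA: $311.17
Pre-tax total = $415.55 + $311.17 = $726.72
Taxable wages = $5,936.44 − $726.72 = $5,209.72
State tax withheld: $5,209.72 × 0.0652 = $339.67
City income tax: $5,209.72 × 0.022 = $114.61
Medicare: $5,936.44 × 0.025 = $148.41
Parking deduction: $271.75
Roth contribution: $109.74
Legal plan premium: $265.45
Total deductions = $415.55 + $311.17 + $339.67 + $114.61 + $148.41 + $271.75 + $109.74 + $265.45 = $1,976.35
Net pay = $5,936.44 − $1,976.35 = $3,960.09

$3,960.09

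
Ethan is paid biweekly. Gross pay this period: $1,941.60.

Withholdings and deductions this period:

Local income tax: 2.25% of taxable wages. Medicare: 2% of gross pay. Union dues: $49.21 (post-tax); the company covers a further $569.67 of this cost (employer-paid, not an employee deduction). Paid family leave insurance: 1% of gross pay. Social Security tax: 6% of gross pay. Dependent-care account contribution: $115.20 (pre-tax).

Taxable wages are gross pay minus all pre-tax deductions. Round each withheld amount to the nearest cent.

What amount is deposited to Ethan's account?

$1,561.35

Dependent-care account contribution: $115.20
Taxable wages = $1,941.60 − $115.20 = $1,826.40
Local income tax: $1,826.40 × 0.0225 = $41.09
Medicare: $1,941.60 × 0.02 = $38.83
Paid family leave insurance: $1,941.60 × 0.01 = $19.42
Social Security tax: $1,941.60 × 0.06 = $116.50
Union dues: $49.21
(Employer's $569.67 toward union dues is not withheld from the employee.)
Total deductions = $115.20 + $41.09 + $38.83 + $19.42 + $116.50 + $49.21 = $380.25
Net pay = $1,941.60 − $380.25 = $1,561.35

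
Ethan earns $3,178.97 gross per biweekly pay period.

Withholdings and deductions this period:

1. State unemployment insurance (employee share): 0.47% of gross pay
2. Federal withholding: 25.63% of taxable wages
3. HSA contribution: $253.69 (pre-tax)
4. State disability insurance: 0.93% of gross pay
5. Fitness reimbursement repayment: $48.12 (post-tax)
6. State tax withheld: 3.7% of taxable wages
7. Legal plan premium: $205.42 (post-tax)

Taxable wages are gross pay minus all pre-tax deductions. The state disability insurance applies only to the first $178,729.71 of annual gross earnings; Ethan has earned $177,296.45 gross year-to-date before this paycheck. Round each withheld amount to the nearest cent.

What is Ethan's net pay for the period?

$1,785.48

HSA contribution: $253.69
Taxable wages = $3,178.97 − $253.69 = $2,925.28
Federal withholding: $2,925.28 × 0.2563 = $749.75
State tax withheld: $2,925.28 × 0.037 = $108.24
State unemployment insurance (employee share): $3,178.97 × 0.0047 = $14.94
State disability insurance: only $178,729.71 − $177,296.45 = $1,433.26 of this check is subject → $1,433.26 × 0.0093 = $13.33
Legal plan premium: $205.42
Fitness reimbursement repayment: $48.12
Total deductions = $253.69 + $749.75 + $108.24 + $14.94 + $13.33 + $205.42 + $48.12 = $1,393.49
Net pay = $3,178.97 − $1,393.49 = $1,785.48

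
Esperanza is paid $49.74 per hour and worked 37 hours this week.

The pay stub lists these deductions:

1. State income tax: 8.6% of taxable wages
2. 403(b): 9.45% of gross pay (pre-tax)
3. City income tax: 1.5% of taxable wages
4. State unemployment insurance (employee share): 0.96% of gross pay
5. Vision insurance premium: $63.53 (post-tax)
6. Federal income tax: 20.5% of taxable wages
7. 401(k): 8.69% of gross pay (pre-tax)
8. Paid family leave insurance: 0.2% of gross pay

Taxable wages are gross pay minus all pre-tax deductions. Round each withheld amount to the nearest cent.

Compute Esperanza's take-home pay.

$960.65

Gross pay: 37 × $49.74 = $1,840.38
403(b): $1,840.38 × 0.0945 = $173.92
401(k): $1,840.38 × 0.0869 = $159.93
Pre-tax total = $173.92 + $159.93 = $333.85
Taxable wages = $1,840.38 − $333.85 = $1,506.53
Federal income tax: $1,506.53 × 0.205 = $308.84
City income tax: $1,506.53 × 0.015 = $22.60
State income tax: $1,506.53 × 0.086 = $129.56
Paid family leave insurance: $1,840.38 × 0.002 = $3.68
State unemployment insurance (employee share): $1,840.38 × 0.0096 = $17.67
Vision insurance premium: $63.53
Total deductions = $173.92 + $159.93 + $308.84 + $22.60 + $129.56 + $3.68 + $17.67 + $63.53 = $879.73
Net pay = $1,840.38 − $879.73 = $960.65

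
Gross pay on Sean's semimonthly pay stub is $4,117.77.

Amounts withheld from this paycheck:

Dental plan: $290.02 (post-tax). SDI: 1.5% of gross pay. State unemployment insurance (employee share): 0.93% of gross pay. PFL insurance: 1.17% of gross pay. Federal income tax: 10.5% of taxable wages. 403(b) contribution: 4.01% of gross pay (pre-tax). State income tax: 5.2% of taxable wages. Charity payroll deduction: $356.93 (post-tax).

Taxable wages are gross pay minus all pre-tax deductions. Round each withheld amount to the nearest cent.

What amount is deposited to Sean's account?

$2,536.88

403(b) contribution: $4,117.77 × 0.0401 = $165.12
Taxable wages = $4,117.77 − $165.12 = $3,952.65
State income tax: $3,952.65 × 0.052 = $205.54
Federal income tax: $3,952.65 × 0.105 = $415.03
PFL insurance: $4,117.77 × 0.0117 = $48.18
SDI: $4,117.77 × 0.015 = $61.77
State unemployment insurance (employee share): $4,117.77 × 0.0093 = $38.30
Charity payroll deduction: $356.93
Dental plan: $290.02
Total deductions = $165.12 + $205.54 + $415.03 + $48.18 + $61.77 + $38.30 + $356.93 + $290.02 = $1,580.89
Net pay = $4,117.77 − $1,580.89 = $2,536.88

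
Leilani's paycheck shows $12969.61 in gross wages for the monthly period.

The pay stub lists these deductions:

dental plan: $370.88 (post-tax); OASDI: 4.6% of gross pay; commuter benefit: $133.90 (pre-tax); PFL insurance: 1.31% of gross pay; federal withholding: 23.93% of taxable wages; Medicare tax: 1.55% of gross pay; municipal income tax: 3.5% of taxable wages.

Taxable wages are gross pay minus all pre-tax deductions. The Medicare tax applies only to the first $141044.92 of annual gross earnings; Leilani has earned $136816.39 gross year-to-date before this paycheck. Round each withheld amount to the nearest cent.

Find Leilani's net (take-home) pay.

Commuter benefit: $133.90
Taxable wages = $12969.61 − $133.90 = $12835.71
Federal withholding: $12835.71 × 0.2393 = $3071.59
Municipal income tax: $12835.71 × 0.035 = $449.25
PFL insurance: $12969.61 × 0.0131 = $169.90
OASDI: $12969.61 × 0.046 = $596.60
Medicare tax: only $141044.92 − $136816.39 = $4228.53 of this check is subject → $4228.53 × 0.0155 = $65.54
Dental plan: $370.88
Total deductions = $133.90 + $3071.59 + $449.25 + $169.90 + $596.60 + $65.54 + $370.88 = $4857.66
Net pay = $12969.61 − $4857.66 = $8111.95

$8111.95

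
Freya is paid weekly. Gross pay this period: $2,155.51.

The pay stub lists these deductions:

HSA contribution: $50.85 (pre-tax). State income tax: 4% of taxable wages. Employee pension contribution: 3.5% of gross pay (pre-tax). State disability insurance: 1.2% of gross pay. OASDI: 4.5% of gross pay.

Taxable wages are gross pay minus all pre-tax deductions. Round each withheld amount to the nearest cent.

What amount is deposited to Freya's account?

$1,825.18

Employee pension contribution: $2,155.51 × 0.035 = $75.44
HSA contribution: $50.85
Pre-tax total = $75.44 + $50.85 = $126.29
Taxable wages = $2,155.51 − $126.29 = $2,029.22
State income tax: $2,029.22 × 0.04 = $81.17
OASDI: $2,155.51 × 0.045 = $97.00
State disability insurance: $2,155.51 × 0.012 = $25.87
Total deductions = $75.44 + $50.85 + $81.17 + $97.00 + $25.87 = $330.33
Net pay = $2,155.51 − $330.33 = $1,825.18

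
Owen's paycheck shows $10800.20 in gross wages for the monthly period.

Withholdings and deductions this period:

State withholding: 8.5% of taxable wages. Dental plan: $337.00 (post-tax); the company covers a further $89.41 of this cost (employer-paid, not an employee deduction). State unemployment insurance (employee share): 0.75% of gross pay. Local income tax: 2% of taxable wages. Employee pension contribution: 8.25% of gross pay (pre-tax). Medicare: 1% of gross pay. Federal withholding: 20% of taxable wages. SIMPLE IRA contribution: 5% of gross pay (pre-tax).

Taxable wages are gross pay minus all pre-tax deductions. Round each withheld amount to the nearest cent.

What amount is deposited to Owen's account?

$5985.58

Employee pension contribution: $10800.20 × 0.0825 = $891.02
SIMPLE IRA contribution: $10800.20 × 0.05 = $540.01
Pre-tax total = $891.02 + $540.01 = $1431.03
Taxable wages = $10800.20 − $1431.03 = $9369.17
State withholding: $9369.17 × 0.085 = $796.38
Local income tax: $9369.17 × 0.02 = $187.38
Federal withholding: $9369.17 × 0.2 = $1873.83
State unemployment insurance (employee share): $10800.20 × 0.0075 = $81.00
Medicare: $10800.20 × 0.01 = $108.00
Dental plan: $337.00
(Employer's $89.41 toward dental plan is not withheld from the employee.)
Total deductions = $891.02 + $540.01 + $796.38 + $187.38 + $1873.83 + $81.00 + $108.00 + $337.00 = $4814.62
Net pay = $10800.20 − $4814.62 = $5985.58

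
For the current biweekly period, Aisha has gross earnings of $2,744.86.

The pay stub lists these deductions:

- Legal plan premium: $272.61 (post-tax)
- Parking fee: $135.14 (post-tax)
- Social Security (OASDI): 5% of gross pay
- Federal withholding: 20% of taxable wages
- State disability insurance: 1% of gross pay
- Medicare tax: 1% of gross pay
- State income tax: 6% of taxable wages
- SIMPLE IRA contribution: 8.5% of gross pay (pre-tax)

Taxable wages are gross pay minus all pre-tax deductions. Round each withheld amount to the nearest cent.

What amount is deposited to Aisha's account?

$1,258.66

SIMPLE IRA contribution: $2,744.86 × 0.085 = $233.31
Taxable wages = $2,744.86 − $233.31 = $2,511.55
Federal withholding: $2,511.55 × 0.2 = $502.31
State income tax: $2,511.55 × 0.06 = $150.69
Social Security (OASDI): $2,744.86 × 0.05 = $137.24
State disability insurance: $2,744.86 × 0.01 = $27.45
Medicare tax: $2,744.86 × 0.01 = $27.45
Parking fee: $135.14
Legal plan premium: $272.61
Total deductions = $233.31 + $502.31 + $150.69 + $137.24 + $27.45 + $27.45 + $135.14 + $272.61 = $1,486.20
Net pay = $2,744.86 − $1,486.20 = $1,258.66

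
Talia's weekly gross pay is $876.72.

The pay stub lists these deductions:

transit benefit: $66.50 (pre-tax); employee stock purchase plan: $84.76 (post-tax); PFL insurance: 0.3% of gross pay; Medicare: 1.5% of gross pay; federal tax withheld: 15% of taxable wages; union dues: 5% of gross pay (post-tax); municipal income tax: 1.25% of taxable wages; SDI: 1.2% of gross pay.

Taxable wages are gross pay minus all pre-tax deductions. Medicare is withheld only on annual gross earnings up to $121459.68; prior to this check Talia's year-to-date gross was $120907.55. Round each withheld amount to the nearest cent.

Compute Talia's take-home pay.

$528.53

Transit benefit: $66.50
Taxable wages = $876.72 − $66.50 = $810.22
Municipal income tax: $810.22 × 0.0125 = $10.13
Federal tax withheld: $810.22 × 0.15 = $121.53
PFL insurance: $876.72 × 0.003 = $2.63
SDI: $876.72 × 0.012 = $10.52
Medicare: only $121459.68 − $120907.55 = $552.13 of this check is subject → $552.13 × 0.015 = $8.28
Union dues: $876.72 × 0.05 = $43.84
Employee stock purchase plan: $84.76
Total deductions = $66.50 + $10.13 + $121.53 + $2.63 + $10.52 + $8.28 + $43.84 + $84.76 = $348.19
Net pay = $876.72 − $348.19 = $528.53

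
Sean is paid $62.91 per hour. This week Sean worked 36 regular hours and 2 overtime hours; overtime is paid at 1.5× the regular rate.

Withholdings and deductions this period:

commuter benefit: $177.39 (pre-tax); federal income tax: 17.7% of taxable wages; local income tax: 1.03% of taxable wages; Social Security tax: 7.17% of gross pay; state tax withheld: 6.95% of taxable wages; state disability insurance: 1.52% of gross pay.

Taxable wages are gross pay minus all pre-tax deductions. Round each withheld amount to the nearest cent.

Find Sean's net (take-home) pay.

Regular pay: 36 × $62.91 = $2,264.76
Overtime pay: 2 × $62.91 × 1.5 = $188.73
Gross pay = $2,264.76 + $188.73 = $2,453.49
Commuter benefit: $177.39
Taxable wages = $2,453.49 − $177.39 = $2,276.10
Local income tax: $2,276.10 × 0.0103 = $23.44
Federal income tax: $2,276.10 × 0.177 = $402.87
State tax withheld: $2,276.10 × 0.0695 = $158.19
Social Security tax: $2,453.49 × 0.0717 = $175.92
State disability insurance: $2,453.49 × 0.0152 = $37.29
Total deductions = $177.39 + $23.44 + $402.87 + $158.19 + $175.92 + $37.29 = $975.10
Net pay = $2,453.49 − $975.10 = $1,478.39

$1,478.39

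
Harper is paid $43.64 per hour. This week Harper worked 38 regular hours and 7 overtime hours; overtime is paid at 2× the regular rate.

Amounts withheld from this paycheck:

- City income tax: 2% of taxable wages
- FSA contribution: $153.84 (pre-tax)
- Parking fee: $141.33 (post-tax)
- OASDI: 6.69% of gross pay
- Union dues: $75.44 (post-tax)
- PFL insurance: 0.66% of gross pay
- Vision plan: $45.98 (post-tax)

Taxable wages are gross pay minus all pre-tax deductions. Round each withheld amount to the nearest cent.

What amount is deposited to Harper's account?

Regular pay: 38 × $43.64 = $1,658.32
Overtime pay: 7 × $43.64 × 2 = $610.96
Gross pay = $1,658.32 + $610.96 = $2,269.28
FSA contribution: $153.84
Taxable wages = $2,269.28 − $153.84 = $2,115.44
City income tax: $2,115.44 × 0.02 = $42.31
PFL insurance: $2,269.28 × 0.0066 = $14.98
OASDI: $2,269.28 × 0.0669 = $151.81
Parking fee: $141.33
Vision plan: $45.98
Union dues: $75.44
Total deductions = $153.84 + $42.31 + $14.98 + $151.81 + $141.33 + $45.98 + $75.44 = $625.69
Net pay = $2,269.28 − $625.69 = $1,643.59

$1,643.59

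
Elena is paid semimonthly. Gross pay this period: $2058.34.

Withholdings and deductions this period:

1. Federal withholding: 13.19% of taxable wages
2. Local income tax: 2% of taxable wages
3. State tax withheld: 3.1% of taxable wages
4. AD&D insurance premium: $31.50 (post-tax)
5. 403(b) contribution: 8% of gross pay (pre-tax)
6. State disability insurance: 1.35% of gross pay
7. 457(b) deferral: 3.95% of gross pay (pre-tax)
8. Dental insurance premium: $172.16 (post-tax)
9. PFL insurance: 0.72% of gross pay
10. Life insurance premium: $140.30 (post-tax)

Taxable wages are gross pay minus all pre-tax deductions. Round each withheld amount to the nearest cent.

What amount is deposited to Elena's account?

$1094.32

457(b) deferral: $2058.34 × 0.0395 = $81.30
403(b) contribution: $2058.34 × 0.08 = $164.67
Pre-tax total = $81.30 + $164.67 = $245.97
Taxable wages = $2058.34 − $245.97 = $1812.37
State tax withheld: $1812.37 × 0.031 = $56.18
Federal withholding: $1812.37 × 0.1319 = $239.05
Local income tax: $1812.37 × 0.02 = $36.25
State disability insurance: $2058.34 × 0.0135 = $27.79
PFL insurance: $2058.34 × 0.0072 = $14.82
Life insurance premium: $140.30
Dental insurance premium: $172.16
AD&D insurance premium: $31.50
Total deductions = $81.30 + $164.67 + $56.18 + $239.05 + $36.25 + $27.79 + $14.82 + $140.30 + $172.16 + $31.50 = $964.02
Net pay = $2058.34 − $964.02 = $1094.32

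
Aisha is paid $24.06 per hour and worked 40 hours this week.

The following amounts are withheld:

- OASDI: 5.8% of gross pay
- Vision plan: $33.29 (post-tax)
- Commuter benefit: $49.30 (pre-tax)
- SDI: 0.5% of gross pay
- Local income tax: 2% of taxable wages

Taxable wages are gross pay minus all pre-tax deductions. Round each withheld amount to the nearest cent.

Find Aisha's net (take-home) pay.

$800.92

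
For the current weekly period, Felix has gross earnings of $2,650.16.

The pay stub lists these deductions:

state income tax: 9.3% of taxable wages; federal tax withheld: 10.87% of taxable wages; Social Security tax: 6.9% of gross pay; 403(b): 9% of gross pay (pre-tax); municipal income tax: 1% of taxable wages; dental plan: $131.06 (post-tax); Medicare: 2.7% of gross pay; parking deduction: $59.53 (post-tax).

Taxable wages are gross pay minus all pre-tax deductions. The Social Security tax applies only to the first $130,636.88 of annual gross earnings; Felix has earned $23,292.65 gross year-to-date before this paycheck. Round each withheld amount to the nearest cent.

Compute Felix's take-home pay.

403(b): $2,650.16 × 0.09 = $238.51
Taxable wages = $2,650.16 − $238.51 = $2,411.65
Federal tax withheld: $2,411.65 × 0.1087 = $262.15
State income tax: $2,411.65 × 0.093 = $224.28
Municipal income tax: $2,411.65 × 0.01 = $24.12
Social Security tax: cap not yet reached, full $2,650.16 is subject → $2,650.16 × 0.069 = $182.86
Medicare: $2,650.16 × 0.027 = $71.55
Parking deduction: $59.53
Dental plan: $131.06
Total deductions = $238.51 + $262.15 + $224.28 + $24.12 + $182.86 + $71.55 + $59.53 + $131.06 = $1,194.06
Net pay = $2,650.16 − $1,194.06 = $1,456.10

$1,456.10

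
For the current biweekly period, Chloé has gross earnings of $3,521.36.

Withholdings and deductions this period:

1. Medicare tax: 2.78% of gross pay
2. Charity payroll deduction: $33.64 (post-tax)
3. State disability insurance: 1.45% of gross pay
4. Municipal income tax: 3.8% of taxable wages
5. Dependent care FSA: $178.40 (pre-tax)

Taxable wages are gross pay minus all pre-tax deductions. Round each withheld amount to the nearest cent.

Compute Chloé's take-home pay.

$3,033.34

Dependent care FSA: $178.40
Taxable wages = $3,521.36 − $178.40 = $3,342.96
Municipal income tax: $3,342.96 × 0.038 = $127.03
State disability insurance: $3,521.36 × 0.0145 = $51.06
Medicare tax: $3,521.36 × 0.0278 = $97.89
Charity payroll deduction: $33.64
Total deductions = $178.40 + $127.03 + $51.06 + $97.89 + $33.64 = $488.02
Net pay = $3,521.36 − $488.02 = $3,033.34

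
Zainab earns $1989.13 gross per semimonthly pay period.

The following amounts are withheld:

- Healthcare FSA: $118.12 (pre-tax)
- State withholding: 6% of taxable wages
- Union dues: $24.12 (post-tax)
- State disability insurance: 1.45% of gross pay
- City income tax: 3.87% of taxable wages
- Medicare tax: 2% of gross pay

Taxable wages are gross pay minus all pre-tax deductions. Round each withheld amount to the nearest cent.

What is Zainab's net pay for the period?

$1593.60

Healthcare FSA: $118.12
Taxable wages = $1989.13 − $118.12 = $1871.01
City income tax: $1871.01 × 0.0387 = $72.41
State withholding: $1871.01 × 0.06 = $112.26
State disability insurance: $1989.13 × 0.0145 = $28.84
Medicare tax: $1989.13 × 0.02 = $39.78
Union dues: $24.12
Total deductions = $118.12 + $72.41 + $112.26 + $28.84 + $39.78 + $24.12 = $395.53
Net pay = $1989.13 − $395.53 = $1593.60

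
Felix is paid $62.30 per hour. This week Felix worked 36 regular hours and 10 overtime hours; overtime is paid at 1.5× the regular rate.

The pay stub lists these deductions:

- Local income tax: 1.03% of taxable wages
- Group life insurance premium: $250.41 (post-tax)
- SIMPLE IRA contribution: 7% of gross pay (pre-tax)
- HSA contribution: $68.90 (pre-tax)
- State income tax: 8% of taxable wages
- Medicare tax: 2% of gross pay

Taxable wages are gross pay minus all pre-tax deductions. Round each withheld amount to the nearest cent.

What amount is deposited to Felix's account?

$2,311.42

Regular pay: 36 × $62.30 = $2,242.80
Overtime pay: 10 × $62.30 × 1.5 = $934.50
Gross pay = $2,242.80 + $934.50 = $3,177.30
HSA contribution: $68.90
SIMPLE IRA contribution: $3,177.30 × 0.07 = $222.41
Pre-tax total = $68.90 + $222.41 = $291.31
Taxable wages = $3,177.30 − $291.31 = $2,885.99
State income tax: $2,885.99 × 0.08 = $230.88
Local income tax: $2,885.99 × 0.0103 = $29.73
Medicare tax: $3,177.30 × 0.02 = $63.55
Group life insurance premium: $250.41
Total deductions = $68.90 + $222.41 + $230.88 + $29.73 + $63.55 + $250.41 = $865.88
Net pay = $3,177.30 − $865.88 = $2,311.42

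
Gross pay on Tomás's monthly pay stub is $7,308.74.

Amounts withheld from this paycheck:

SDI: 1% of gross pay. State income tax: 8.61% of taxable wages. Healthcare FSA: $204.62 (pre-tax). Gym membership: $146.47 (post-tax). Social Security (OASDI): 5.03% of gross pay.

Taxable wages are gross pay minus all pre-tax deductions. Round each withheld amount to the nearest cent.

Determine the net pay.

Healthcare FSA: $204.62
Taxable wages = $7,308.74 − $204.62 = $7,104.12
State income tax: $7,104.12 × 0.0861 = $611.66
Social Security (OASDI): $7,308.74 × 0.0503 = $367.63
SDI: $7,308.74 × 0.01 = $73.09
Gym membership: $146.47
Total deductions = $204.62 + $611.66 + $367.63 + $73.09 + $146.47 = $1,403.47
Net pay = $7,308.74 − $1,403.47 = $5,905.27

$5,905.27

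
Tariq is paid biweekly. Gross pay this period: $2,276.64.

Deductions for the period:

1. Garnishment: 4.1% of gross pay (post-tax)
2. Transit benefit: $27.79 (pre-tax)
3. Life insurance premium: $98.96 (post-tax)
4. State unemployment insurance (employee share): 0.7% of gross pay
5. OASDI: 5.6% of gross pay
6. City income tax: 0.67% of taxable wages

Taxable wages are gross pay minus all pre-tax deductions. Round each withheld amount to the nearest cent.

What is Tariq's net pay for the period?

Transit benefit: $27.79
Taxable wages = $2,276.64 − $27.79 = $2,248.85
City income tax: $2,248.85 × 0.0067 = $15.07
State unemployment insurance (employee share): $2,276.64 × 0.007 = $15.94
OASDI: $2,276.64 × 0.056 = $127.49
Life insurance premium: $98.96
Garnishment: $2,276.64 × 0.041 = $93.34
Total deductions = $27.79 + $15.07 + $15.94 + $127.49 + $98.96 + $93.34 = $378.59
Net pay = $2,276.64 − $378.59 = $1,898.05

$1,898.05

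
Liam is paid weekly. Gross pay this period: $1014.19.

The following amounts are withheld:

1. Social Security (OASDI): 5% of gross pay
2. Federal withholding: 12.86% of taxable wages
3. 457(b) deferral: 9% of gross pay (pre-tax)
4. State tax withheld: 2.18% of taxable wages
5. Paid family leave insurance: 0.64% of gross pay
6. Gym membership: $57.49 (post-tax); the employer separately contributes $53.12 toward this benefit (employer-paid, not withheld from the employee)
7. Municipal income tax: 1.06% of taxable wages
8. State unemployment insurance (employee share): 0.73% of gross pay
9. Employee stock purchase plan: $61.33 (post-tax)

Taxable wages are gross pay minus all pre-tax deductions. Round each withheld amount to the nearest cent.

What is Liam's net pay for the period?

457(b) deferral: $1014.19 × 0.09 = $91.28
Taxable wages = $1014.19 − $91.28 = $922.91
State tax withheld: $922.91 × 0.0218 = $20.12
Federal withholding: $922.91 × 0.1286 = $118.69
Municipal income tax: $922.91 × 0.0106 = $9.78
State unemployment insurance (employee share): $1014.19 × 0.0073 = $7.40
Social Security (OASDI): $1014.19 × 0.05 = $50.71
Paid family leave insurance: $1014.19 × 0.0064 = $6.49
Gym membership: $57.49
Employee stock purchase plan: $61.33
(Employer's $53.12 toward gym membership is not withheld from the employee.)
Total deductions = $91.28 + $20.12 + $118.69 + $9.78 + $7.40 + $50.71 + $6.49 + $57.49 + $61.33 = $423.29
Net pay = $1014.19 − $423.29 = $590.90

$590.90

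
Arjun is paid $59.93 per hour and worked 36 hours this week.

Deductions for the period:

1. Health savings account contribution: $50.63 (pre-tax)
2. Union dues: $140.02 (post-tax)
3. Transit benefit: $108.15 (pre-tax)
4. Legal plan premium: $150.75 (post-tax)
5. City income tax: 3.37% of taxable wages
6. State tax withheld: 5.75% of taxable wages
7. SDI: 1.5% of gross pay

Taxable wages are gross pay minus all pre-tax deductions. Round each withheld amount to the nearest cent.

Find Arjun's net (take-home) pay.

$1,493.28

Gross pay: 36 × $59.93 = $2,157.48
Health savings account contribution: $50.63
Transit benefit: $108.15
Pre-tax total = $50.63 + $108.15 = $158.78
Taxable wages = $2,157.48 − $158.78 = $1,998.70
State tax withheld: $1,998.70 × 0.0575 = $114.93
City income tax: $1,998.70 × 0.0337 = $67.36
SDI: $2,157.48 × 0.015 = $32.36
Legal plan premium: $150.75
Union dues: $140.02
Total deductions = $50.63 + $108.15 + $114.93 + $67.36 + $32.36 + $150.75 + $140.02 = $664.20
Net pay = $2,157.48 − $664.20 = $1,493.28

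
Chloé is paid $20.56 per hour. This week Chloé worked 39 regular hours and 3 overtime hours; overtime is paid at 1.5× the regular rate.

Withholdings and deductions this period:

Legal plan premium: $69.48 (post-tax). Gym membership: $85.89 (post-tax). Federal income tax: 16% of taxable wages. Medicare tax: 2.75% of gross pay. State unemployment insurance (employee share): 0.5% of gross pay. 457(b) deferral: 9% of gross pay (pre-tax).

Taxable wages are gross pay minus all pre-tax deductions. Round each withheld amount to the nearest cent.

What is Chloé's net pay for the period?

$499.22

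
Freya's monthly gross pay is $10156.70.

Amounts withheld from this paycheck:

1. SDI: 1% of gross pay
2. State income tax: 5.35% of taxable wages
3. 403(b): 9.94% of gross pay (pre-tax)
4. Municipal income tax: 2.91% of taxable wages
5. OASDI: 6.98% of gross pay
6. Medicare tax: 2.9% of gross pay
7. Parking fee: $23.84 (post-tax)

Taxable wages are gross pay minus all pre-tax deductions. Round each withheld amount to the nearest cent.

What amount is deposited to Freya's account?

403(b): $10156.70 × 0.0994 = $1009.58
Taxable wages = $10156.70 − $1009.58 = $9147.12
Municipal income tax: $9147.12 × 0.0291 = $266.18
State income tax: $9147.12 × 0.0535 = $489.37
SDI: $10156.70 × 0.01 = $101.57
OASDI: $10156.70 × 0.0698 = $708.94
Medicare tax: $10156.70 × 0.029 = $294.54
Parking fee: $23.84
Total deductions = $1009.58 + $266.18 + $489.37 + $101.57 + $708.94 + $294.54 + $23.84 = $2894.02
Net pay = $10156.70 − $2894.02 = $7262.68

$7262.68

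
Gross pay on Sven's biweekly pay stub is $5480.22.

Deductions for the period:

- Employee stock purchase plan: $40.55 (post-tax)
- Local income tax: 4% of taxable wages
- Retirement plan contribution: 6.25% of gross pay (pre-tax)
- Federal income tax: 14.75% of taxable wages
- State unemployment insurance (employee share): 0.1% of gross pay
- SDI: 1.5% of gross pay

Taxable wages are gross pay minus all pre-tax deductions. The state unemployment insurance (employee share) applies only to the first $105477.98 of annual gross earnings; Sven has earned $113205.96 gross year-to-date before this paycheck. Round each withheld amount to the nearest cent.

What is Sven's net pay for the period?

Retirement plan contribution: $5480.22 × 0.0625 = $342.51
Taxable wages = $5480.22 − $342.51 = $5137.71
Local income tax: $5137.71 × 0.04 = $205.51
Federal income tax: $5137.71 × 0.1475 = $757.81
State unemployment insurance (employee share): annual cap $105477.98 already reached (YTD $113205.96), so $0.00
SDI: $5480.22 × 0.015 = $82.20
Employee stock purchase plan: $40.55
Total deductions = $342.51 + $205.51 + $757.81 + $0.00 + $82.20 + $40.55 = $1428.58
Net pay = $5480.22 − $1428.58 = $4051.64

$4051.64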